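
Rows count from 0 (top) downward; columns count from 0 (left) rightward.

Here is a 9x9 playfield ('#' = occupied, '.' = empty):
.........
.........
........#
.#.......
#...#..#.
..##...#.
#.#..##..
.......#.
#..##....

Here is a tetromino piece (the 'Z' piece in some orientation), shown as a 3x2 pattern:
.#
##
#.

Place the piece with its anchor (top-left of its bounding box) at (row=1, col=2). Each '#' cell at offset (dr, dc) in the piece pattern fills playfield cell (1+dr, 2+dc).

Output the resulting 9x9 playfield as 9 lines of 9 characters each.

Answer: .........
...#.....
..##....#
.##......
#...#..#.
..##...#.
#.#..##..
.......#.
#..##....

Derivation:
Fill (1+0,2+1) = (1,3)
Fill (1+1,2+0) = (2,2)
Fill (1+1,2+1) = (2,3)
Fill (1+2,2+0) = (3,2)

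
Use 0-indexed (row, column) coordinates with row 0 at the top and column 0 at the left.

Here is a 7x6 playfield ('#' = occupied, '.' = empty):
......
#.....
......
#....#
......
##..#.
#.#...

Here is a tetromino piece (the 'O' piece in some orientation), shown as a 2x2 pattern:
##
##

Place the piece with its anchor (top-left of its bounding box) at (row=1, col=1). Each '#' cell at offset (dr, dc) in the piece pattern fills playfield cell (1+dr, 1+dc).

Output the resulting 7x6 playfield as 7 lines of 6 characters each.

Fill (1+0,1+0) = (1,1)
Fill (1+0,1+1) = (1,2)
Fill (1+1,1+0) = (2,1)
Fill (1+1,1+1) = (2,2)

Answer: ......
###...
.##...
#....#
......
##..#.
#.#...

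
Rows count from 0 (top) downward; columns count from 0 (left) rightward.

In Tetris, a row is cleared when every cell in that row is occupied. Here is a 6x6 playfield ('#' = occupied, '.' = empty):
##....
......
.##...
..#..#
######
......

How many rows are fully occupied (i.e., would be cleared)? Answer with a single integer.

Answer: 1

Derivation:
Check each row:
  row 0: 4 empty cells -> not full
  row 1: 6 empty cells -> not full
  row 2: 4 empty cells -> not full
  row 3: 4 empty cells -> not full
  row 4: 0 empty cells -> FULL (clear)
  row 5: 6 empty cells -> not full
Total rows cleared: 1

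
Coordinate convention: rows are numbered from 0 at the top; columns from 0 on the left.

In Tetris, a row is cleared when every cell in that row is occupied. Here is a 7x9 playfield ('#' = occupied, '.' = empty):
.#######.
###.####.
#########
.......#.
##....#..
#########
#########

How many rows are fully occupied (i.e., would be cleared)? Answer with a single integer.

Check each row:
  row 0: 2 empty cells -> not full
  row 1: 2 empty cells -> not full
  row 2: 0 empty cells -> FULL (clear)
  row 3: 8 empty cells -> not full
  row 4: 6 empty cells -> not full
  row 5: 0 empty cells -> FULL (clear)
  row 6: 0 empty cells -> FULL (clear)
Total rows cleared: 3

Answer: 3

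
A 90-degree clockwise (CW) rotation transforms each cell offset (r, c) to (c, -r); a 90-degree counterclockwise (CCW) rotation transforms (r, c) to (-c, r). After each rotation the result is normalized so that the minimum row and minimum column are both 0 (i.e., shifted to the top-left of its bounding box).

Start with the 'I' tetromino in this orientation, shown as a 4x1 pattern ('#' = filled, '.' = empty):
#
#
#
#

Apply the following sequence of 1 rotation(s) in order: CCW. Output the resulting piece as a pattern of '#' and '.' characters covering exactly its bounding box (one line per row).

Answer: ####

Derivation:
Start:
#
#
#
#
After rotation 1 (CCW):
####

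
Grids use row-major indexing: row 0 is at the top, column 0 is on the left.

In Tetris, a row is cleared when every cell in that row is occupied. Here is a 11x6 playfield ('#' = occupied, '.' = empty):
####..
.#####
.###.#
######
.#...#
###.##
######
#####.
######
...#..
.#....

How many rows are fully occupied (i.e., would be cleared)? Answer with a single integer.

Answer: 3

Derivation:
Check each row:
  row 0: 2 empty cells -> not full
  row 1: 1 empty cell -> not full
  row 2: 2 empty cells -> not full
  row 3: 0 empty cells -> FULL (clear)
  row 4: 4 empty cells -> not full
  row 5: 1 empty cell -> not full
  row 6: 0 empty cells -> FULL (clear)
  row 7: 1 empty cell -> not full
  row 8: 0 empty cells -> FULL (clear)
  row 9: 5 empty cells -> not full
  row 10: 5 empty cells -> not full
Total rows cleared: 3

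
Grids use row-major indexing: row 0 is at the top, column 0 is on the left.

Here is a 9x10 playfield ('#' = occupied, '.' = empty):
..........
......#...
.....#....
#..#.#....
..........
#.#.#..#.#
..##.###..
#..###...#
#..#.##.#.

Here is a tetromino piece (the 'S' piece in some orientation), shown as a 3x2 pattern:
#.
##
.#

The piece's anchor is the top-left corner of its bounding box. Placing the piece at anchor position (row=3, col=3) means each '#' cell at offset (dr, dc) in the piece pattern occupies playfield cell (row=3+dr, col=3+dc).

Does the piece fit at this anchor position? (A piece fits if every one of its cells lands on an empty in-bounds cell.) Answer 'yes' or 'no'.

Check each piece cell at anchor (3, 3):
  offset (0,0) -> (3,3): occupied ('#') -> FAIL
  offset (1,0) -> (4,3): empty -> OK
  offset (1,1) -> (4,4): empty -> OK
  offset (2,1) -> (5,4): occupied ('#') -> FAIL
All cells valid: no

Answer: no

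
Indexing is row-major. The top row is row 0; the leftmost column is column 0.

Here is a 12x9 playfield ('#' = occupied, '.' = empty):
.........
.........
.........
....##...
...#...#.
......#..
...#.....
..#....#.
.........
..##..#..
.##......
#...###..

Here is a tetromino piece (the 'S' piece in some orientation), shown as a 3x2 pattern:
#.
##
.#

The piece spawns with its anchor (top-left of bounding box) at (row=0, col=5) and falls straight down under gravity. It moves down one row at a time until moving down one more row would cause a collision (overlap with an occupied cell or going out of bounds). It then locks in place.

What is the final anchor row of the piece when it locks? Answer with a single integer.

Spawn at (row=0, col=5). Try each row:
  row 0: fits
  row 1: fits
  row 2: blocked -> lock at row 1

Answer: 1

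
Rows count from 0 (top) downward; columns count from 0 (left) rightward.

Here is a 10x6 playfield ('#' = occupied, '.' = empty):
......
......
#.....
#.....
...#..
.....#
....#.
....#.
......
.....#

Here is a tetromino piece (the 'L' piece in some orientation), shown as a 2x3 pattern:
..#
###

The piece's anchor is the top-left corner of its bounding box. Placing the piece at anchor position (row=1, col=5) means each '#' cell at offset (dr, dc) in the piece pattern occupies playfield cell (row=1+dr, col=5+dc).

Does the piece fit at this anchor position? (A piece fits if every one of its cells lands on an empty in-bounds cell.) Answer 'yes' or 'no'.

Check each piece cell at anchor (1, 5):
  offset (0,2) -> (1,7): out of bounds -> FAIL
  offset (1,0) -> (2,5): empty -> OK
  offset (1,1) -> (2,6): out of bounds -> FAIL
  offset (1,2) -> (2,7): out of bounds -> FAIL
All cells valid: no

Answer: no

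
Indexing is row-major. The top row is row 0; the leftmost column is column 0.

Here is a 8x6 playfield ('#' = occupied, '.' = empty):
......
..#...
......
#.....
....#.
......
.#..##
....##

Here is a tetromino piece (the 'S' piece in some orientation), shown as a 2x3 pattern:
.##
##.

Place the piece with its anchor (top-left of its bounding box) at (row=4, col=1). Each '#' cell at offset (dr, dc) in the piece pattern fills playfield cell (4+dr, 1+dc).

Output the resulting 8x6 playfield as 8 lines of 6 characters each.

Fill (4+0,1+1) = (4,2)
Fill (4+0,1+2) = (4,3)
Fill (4+1,1+0) = (5,1)
Fill (4+1,1+1) = (5,2)

Answer: ......
..#...
......
#.....
..###.
.##...
.#..##
....##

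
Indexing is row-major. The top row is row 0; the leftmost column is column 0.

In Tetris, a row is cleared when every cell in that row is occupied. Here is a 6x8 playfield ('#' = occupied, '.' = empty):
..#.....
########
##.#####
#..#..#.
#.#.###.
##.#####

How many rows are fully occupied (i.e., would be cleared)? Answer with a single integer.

Check each row:
  row 0: 7 empty cells -> not full
  row 1: 0 empty cells -> FULL (clear)
  row 2: 1 empty cell -> not full
  row 3: 5 empty cells -> not full
  row 4: 3 empty cells -> not full
  row 5: 1 empty cell -> not full
Total rows cleared: 1

Answer: 1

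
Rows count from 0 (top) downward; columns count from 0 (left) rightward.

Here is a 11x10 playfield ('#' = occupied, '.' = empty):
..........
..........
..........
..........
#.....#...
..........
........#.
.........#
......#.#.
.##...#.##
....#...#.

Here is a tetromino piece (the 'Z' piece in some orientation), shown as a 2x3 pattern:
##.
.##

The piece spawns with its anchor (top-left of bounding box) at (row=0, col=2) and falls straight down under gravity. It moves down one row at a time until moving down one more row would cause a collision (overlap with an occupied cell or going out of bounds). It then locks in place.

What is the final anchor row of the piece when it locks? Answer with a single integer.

Spawn at (row=0, col=2). Try each row:
  row 0: fits
  row 1: fits
  row 2: fits
  row 3: fits
  row 4: fits
  row 5: fits
  row 6: fits
  row 7: fits
  row 8: fits
  row 9: blocked -> lock at row 8

Answer: 8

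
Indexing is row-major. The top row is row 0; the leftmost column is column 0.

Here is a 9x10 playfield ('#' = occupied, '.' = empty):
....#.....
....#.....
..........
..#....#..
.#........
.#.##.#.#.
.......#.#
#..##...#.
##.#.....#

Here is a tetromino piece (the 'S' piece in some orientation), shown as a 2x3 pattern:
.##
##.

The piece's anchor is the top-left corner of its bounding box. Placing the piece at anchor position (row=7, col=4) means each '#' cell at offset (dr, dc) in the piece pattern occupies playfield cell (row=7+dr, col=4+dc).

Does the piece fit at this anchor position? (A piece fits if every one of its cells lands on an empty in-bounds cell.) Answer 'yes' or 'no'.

Check each piece cell at anchor (7, 4):
  offset (0,1) -> (7,5): empty -> OK
  offset (0,2) -> (7,6): empty -> OK
  offset (1,0) -> (8,4): empty -> OK
  offset (1,1) -> (8,5): empty -> OK
All cells valid: yes

Answer: yes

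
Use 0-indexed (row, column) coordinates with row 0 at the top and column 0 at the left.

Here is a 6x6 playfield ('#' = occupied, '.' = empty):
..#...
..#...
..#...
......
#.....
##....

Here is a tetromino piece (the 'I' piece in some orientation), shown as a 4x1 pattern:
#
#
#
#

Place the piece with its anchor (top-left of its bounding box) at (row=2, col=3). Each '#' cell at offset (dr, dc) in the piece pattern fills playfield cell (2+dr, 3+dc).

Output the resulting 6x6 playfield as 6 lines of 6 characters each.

Answer: ..#...
..#...
..##..
...#..
#..#..
##.#..

Derivation:
Fill (2+0,3+0) = (2,3)
Fill (2+1,3+0) = (3,3)
Fill (2+2,3+0) = (4,3)
Fill (2+3,3+0) = (5,3)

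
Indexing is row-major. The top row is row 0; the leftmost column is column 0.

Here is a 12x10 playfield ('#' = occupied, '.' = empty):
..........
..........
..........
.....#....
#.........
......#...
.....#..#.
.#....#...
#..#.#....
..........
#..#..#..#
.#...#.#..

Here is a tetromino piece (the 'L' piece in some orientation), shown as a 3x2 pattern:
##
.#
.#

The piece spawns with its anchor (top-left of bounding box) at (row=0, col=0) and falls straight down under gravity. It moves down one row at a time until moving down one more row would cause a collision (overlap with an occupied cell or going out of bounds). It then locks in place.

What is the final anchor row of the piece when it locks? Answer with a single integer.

Answer: 3

Derivation:
Spawn at (row=0, col=0). Try each row:
  row 0: fits
  row 1: fits
  row 2: fits
  row 3: fits
  row 4: blocked -> lock at row 3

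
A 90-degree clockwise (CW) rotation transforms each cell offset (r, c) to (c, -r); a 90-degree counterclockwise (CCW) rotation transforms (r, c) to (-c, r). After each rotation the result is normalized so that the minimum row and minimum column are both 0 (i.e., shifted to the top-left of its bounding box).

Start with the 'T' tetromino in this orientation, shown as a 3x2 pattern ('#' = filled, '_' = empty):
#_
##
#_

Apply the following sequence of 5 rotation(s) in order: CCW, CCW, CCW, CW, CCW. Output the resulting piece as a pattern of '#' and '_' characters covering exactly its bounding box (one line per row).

Answer: ###
_#_

Derivation:
Start:
#_
##
#_
After rotation 1 (CCW):
_#_
###
After rotation 2 (CCW):
_#
##
_#
After rotation 3 (CCW):
###
_#_
After rotation 4 (CW):
_#
##
_#
After rotation 5 (CCW):
###
_#_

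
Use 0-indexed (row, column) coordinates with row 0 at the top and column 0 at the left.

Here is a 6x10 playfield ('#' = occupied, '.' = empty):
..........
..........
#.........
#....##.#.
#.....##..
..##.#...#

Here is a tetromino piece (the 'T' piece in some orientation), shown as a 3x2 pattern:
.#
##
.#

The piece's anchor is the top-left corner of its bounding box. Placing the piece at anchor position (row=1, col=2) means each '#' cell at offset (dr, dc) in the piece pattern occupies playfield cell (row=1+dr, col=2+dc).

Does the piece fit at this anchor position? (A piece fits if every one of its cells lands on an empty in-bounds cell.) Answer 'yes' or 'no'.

Check each piece cell at anchor (1, 2):
  offset (0,1) -> (1,3): empty -> OK
  offset (1,0) -> (2,2): empty -> OK
  offset (1,1) -> (2,3): empty -> OK
  offset (2,1) -> (3,3): empty -> OK
All cells valid: yes

Answer: yes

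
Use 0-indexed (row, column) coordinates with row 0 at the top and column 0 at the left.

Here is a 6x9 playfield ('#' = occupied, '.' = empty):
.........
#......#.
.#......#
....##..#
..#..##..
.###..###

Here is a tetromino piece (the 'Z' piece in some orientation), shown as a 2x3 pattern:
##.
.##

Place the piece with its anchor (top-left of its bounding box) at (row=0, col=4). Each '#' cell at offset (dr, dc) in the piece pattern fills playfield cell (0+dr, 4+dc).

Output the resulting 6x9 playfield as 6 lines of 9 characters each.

Fill (0+0,4+0) = (0,4)
Fill (0+0,4+1) = (0,5)
Fill (0+1,4+1) = (1,5)
Fill (0+1,4+2) = (1,6)

Answer: ....##...
#....###.
.#......#
....##..#
..#..##..
.###..###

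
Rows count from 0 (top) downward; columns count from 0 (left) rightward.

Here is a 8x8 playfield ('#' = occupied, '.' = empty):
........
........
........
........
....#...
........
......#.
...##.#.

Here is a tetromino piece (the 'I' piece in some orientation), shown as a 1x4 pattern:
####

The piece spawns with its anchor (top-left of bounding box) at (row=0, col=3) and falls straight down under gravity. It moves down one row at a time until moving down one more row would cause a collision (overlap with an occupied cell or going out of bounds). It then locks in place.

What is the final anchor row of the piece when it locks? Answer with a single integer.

Answer: 3

Derivation:
Spawn at (row=0, col=3). Try each row:
  row 0: fits
  row 1: fits
  row 2: fits
  row 3: fits
  row 4: blocked -> lock at row 3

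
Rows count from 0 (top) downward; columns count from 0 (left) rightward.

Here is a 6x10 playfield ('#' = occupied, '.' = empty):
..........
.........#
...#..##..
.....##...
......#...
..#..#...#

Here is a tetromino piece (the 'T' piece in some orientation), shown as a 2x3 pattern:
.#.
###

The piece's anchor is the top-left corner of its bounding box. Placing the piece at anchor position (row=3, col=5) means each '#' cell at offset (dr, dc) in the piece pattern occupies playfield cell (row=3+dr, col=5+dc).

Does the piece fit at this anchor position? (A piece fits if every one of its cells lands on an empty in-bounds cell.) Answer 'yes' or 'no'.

Check each piece cell at anchor (3, 5):
  offset (0,1) -> (3,6): occupied ('#') -> FAIL
  offset (1,0) -> (4,5): empty -> OK
  offset (1,1) -> (4,6): occupied ('#') -> FAIL
  offset (1,2) -> (4,7): empty -> OK
All cells valid: no

Answer: no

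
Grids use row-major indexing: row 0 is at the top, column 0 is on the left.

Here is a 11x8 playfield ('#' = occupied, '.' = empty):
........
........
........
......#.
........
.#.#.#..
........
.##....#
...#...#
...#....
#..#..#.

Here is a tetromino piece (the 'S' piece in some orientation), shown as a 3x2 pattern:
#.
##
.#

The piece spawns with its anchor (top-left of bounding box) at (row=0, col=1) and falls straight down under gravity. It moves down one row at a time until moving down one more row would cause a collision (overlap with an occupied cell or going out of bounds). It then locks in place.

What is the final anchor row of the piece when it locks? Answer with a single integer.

Spawn at (row=0, col=1). Try each row:
  row 0: fits
  row 1: fits
  row 2: fits
  row 3: fits
  row 4: blocked -> lock at row 3

Answer: 3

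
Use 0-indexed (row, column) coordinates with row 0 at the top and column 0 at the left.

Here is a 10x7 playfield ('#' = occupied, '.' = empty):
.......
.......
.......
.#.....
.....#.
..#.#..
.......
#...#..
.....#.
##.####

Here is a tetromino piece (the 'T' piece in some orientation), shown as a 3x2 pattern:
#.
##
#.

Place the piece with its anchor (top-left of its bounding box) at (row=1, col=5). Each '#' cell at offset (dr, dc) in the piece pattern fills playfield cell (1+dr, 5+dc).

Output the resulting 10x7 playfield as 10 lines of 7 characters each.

Fill (1+0,5+0) = (1,5)
Fill (1+1,5+0) = (2,5)
Fill (1+1,5+1) = (2,6)
Fill (1+2,5+0) = (3,5)

Answer: .......
.....#.
.....##
.#...#.
.....#.
..#.#..
.......
#...#..
.....#.
##.####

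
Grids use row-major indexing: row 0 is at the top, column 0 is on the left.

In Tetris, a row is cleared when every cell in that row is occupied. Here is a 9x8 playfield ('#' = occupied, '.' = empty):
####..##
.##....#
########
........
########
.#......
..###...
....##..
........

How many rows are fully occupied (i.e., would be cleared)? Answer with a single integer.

Check each row:
  row 0: 2 empty cells -> not full
  row 1: 5 empty cells -> not full
  row 2: 0 empty cells -> FULL (clear)
  row 3: 8 empty cells -> not full
  row 4: 0 empty cells -> FULL (clear)
  row 5: 7 empty cells -> not full
  row 6: 5 empty cells -> not full
  row 7: 6 empty cells -> not full
  row 8: 8 empty cells -> not full
Total rows cleared: 2

Answer: 2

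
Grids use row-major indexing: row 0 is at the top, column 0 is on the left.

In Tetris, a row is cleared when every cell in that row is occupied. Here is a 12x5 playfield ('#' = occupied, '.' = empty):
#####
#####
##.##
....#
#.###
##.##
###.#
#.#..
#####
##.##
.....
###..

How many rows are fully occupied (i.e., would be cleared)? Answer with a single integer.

Answer: 3

Derivation:
Check each row:
  row 0: 0 empty cells -> FULL (clear)
  row 1: 0 empty cells -> FULL (clear)
  row 2: 1 empty cell -> not full
  row 3: 4 empty cells -> not full
  row 4: 1 empty cell -> not full
  row 5: 1 empty cell -> not full
  row 6: 1 empty cell -> not full
  row 7: 3 empty cells -> not full
  row 8: 0 empty cells -> FULL (clear)
  row 9: 1 empty cell -> not full
  row 10: 5 empty cells -> not full
  row 11: 2 empty cells -> not full
Total rows cleared: 3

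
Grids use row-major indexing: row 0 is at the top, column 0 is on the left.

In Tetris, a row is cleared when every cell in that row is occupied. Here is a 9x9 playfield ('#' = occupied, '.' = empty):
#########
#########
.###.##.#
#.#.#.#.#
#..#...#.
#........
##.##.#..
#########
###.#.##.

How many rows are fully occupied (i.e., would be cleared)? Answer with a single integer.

Answer: 3

Derivation:
Check each row:
  row 0: 0 empty cells -> FULL (clear)
  row 1: 0 empty cells -> FULL (clear)
  row 2: 3 empty cells -> not full
  row 3: 4 empty cells -> not full
  row 4: 6 empty cells -> not full
  row 5: 8 empty cells -> not full
  row 6: 4 empty cells -> not full
  row 7: 0 empty cells -> FULL (clear)
  row 8: 3 empty cells -> not full
Total rows cleared: 3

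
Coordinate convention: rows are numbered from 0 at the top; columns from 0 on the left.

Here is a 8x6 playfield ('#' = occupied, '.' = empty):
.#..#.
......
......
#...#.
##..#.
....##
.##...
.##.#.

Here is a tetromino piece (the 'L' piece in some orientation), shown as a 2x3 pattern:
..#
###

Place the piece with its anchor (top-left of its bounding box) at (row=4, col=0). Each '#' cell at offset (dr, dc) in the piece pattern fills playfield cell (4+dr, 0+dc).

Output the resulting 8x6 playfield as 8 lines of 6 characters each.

Fill (4+0,0+2) = (4,2)
Fill (4+1,0+0) = (5,0)
Fill (4+1,0+1) = (5,1)
Fill (4+1,0+2) = (5,2)

Answer: .#..#.
......
......
#...#.
###.#.
###.##
.##...
.##.#.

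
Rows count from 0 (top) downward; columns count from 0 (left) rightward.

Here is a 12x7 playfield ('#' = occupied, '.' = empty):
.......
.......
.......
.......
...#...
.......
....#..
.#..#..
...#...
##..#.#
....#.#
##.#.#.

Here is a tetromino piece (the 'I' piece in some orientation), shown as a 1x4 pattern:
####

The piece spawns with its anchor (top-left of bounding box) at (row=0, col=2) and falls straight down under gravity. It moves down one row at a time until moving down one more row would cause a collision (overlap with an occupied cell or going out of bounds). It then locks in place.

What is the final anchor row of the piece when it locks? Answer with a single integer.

Answer: 3

Derivation:
Spawn at (row=0, col=2). Try each row:
  row 0: fits
  row 1: fits
  row 2: fits
  row 3: fits
  row 4: blocked -> lock at row 3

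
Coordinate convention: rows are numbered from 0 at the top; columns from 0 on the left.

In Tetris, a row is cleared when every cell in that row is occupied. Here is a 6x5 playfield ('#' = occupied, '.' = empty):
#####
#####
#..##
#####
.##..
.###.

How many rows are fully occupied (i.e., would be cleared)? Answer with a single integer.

Check each row:
  row 0: 0 empty cells -> FULL (clear)
  row 1: 0 empty cells -> FULL (clear)
  row 2: 2 empty cells -> not full
  row 3: 0 empty cells -> FULL (clear)
  row 4: 3 empty cells -> not full
  row 5: 2 empty cells -> not full
Total rows cleared: 3

Answer: 3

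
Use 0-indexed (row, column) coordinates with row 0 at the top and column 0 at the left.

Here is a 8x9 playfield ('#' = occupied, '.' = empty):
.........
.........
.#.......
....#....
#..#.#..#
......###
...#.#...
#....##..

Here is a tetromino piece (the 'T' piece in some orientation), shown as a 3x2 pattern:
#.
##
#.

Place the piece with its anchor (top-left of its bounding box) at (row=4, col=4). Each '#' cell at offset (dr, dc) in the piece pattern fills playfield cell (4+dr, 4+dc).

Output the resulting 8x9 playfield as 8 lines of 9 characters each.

Fill (4+0,4+0) = (4,4)
Fill (4+1,4+0) = (5,4)
Fill (4+1,4+1) = (5,5)
Fill (4+2,4+0) = (6,4)

Answer: .........
.........
.#.......
....#....
#..###..#
....#####
...###...
#....##..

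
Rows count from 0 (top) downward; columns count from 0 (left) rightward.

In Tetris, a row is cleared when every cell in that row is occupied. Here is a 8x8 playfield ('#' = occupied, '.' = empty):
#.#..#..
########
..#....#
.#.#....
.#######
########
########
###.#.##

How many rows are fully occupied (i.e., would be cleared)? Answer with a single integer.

Answer: 3

Derivation:
Check each row:
  row 0: 5 empty cells -> not full
  row 1: 0 empty cells -> FULL (clear)
  row 2: 6 empty cells -> not full
  row 3: 6 empty cells -> not full
  row 4: 1 empty cell -> not full
  row 5: 0 empty cells -> FULL (clear)
  row 6: 0 empty cells -> FULL (clear)
  row 7: 2 empty cells -> not full
Total rows cleared: 3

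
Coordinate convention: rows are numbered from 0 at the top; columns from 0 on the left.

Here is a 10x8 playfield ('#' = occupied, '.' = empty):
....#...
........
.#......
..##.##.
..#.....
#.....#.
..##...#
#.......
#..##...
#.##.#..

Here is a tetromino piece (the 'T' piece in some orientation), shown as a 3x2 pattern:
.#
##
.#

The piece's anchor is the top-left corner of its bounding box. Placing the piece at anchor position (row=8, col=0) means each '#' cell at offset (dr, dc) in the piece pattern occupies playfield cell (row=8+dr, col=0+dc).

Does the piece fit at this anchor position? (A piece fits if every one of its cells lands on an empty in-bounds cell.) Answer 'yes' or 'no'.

Answer: no

Derivation:
Check each piece cell at anchor (8, 0):
  offset (0,1) -> (8,1): empty -> OK
  offset (1,0) -> (9,0): occupied ('#') -> FAIL
  offset (1,1) -> (9,1): empty -> OK
  offset (2,1) -> (10,1): out of bounds -> FAIL
All cells valid: no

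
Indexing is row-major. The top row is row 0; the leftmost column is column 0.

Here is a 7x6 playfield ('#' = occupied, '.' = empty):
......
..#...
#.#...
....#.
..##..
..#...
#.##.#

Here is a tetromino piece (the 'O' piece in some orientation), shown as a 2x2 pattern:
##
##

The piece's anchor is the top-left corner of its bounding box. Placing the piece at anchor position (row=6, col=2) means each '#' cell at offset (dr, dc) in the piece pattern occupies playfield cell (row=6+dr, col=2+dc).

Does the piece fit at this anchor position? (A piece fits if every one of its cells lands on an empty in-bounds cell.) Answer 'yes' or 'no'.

Answer: no

Derivation:
Check each piece cell at anchor (6, 2):
  offset (0,0) -> (6,2): occupied ('#') -> FAIL
  offset (0,1) -> (6,3): occupied ('#') -> FAIL
  offset (1,0) -> (7,2): out of bounds -> FAIL
  offset (1,1) -> (7,3): out of bounds -> FAIL
All cells valid: no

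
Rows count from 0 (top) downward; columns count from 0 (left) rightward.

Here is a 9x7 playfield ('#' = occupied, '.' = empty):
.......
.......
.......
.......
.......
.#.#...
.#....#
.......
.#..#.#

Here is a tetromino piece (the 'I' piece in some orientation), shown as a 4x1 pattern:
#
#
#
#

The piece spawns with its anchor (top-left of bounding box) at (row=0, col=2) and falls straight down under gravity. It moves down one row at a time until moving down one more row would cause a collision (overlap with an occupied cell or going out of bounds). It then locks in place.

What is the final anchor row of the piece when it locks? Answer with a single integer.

Answer: 5

Derivation:
Spawn at (row=0, col=2). Try each row:
  row 0: fits
  row 1: fits
  row 2: fits
  row 3: fits
  row 4: fits
  row 5: fits
  row 6: blocked -> lock at row 5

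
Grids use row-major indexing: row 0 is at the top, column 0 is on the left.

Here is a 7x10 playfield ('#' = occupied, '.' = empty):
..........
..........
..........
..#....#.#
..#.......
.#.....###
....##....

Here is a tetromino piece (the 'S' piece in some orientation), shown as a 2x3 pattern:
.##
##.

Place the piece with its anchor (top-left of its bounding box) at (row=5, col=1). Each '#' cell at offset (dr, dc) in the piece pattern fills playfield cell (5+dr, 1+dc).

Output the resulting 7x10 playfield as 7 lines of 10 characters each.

Answer: ..........
..........
..........
..#....#.#
..#.......
.###...###
.##.##....

Derivation:
Fill (5+0,1+1) = (5,2)
Fill (5+0,1+2) = (5,3)
Fill (5+1,1+0) = (6,1)
Fill (5+1,1+1) = (6,2)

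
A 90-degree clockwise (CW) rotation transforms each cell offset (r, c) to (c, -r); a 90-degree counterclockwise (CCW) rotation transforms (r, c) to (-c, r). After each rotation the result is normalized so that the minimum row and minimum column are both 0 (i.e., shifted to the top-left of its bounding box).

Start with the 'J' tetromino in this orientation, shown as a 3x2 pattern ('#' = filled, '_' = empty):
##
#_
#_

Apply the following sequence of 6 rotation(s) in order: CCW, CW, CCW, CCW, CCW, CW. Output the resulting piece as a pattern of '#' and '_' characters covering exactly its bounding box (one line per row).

Start:
##
#_
#_
After rotation 1 (CCW):
#__
###
After rotation 2 (CW):
##
#_
#_
After rotation 3 (CCW):
#__
###
After rotation 4 (CCW):
_#
_#
##
After rotation 5 (CCW):
###
__#
After rotation 6 (CW):
_#
_#
##

Answer: _#
_#
##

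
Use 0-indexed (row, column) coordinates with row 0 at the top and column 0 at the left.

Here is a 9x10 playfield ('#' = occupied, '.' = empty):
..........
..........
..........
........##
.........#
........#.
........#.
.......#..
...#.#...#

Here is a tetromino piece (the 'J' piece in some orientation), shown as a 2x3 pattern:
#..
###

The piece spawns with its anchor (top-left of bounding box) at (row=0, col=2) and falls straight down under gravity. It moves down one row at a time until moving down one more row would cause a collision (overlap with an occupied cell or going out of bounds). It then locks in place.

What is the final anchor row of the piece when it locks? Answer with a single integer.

Spawn at (row=0, col=2). Try each row:
  row 0: fits
  row 1: fits
  row 2: fits
  row 3: fits
  row 4: fits
  row 5: fits
  row 6: fits
  row 7: blocked -> lock at row 6

Answer: 6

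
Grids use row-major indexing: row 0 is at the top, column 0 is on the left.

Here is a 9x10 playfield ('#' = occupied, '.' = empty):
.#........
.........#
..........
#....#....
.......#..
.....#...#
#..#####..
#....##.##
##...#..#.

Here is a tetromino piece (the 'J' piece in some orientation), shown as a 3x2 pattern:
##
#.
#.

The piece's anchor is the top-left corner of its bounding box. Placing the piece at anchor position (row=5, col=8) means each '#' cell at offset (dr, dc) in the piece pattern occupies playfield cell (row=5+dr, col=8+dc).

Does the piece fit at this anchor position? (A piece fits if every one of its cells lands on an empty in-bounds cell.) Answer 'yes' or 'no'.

Check each piece cell at anchor (5, 8):
  offset (0,0) -> (5,8): empty -> OK
  offset (0,1) -> (5,9): occupied ('#') -> FAIL
  offset (1,0) -> (6,8): empty -> OK
  offset (2,0) -> (7,8): occupied ('#') -> FAIL
All cells valid: no

Answer: no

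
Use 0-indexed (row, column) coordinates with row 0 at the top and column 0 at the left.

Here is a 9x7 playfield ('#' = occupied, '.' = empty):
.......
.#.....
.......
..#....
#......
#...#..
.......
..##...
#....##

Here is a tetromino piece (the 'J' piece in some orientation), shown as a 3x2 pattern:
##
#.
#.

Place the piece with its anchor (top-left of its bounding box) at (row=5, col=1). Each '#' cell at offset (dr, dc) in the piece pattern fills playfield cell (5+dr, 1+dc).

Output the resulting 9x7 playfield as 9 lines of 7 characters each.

Fill (5+0,1+0) = (5,1)
Fill (5+0,1+1) = (5,2)
Fill (5+1,1+0) = (6,1)
Fill (5+2,1+0) = (7,1)

Answer: .......
.#.....
.......
..#....
#......
###.#..
.#.....
.###...
#....##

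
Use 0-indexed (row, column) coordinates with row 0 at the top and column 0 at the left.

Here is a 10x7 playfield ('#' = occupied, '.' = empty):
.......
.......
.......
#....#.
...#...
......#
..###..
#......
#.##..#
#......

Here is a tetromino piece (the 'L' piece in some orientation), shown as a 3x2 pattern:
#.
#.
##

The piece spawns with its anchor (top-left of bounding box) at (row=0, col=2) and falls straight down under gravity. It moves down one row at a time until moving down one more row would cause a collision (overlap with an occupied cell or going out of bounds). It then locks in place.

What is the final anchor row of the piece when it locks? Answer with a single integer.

Spawn at (row=0, col=2). Try each row:
  row 0: fits
  row 1: fits
  row 2: blocked -> lock at row 1

Answer: 1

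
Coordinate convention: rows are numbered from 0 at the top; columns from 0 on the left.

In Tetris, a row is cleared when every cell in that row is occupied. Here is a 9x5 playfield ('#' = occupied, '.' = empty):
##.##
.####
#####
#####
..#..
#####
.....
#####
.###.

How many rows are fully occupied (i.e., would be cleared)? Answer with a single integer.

Check each row:
  row 0: 1 empty cell -> not full
  row 1: 1 empty cell -> not full
  row 2: 0 empty cells -> FULL (clear)
  row 3: 0 empty cells -> FULL (clear)
  row 4: 4 empty cells -> not full
  row 5: 0 empty cells -> FULL (clear)
  row 6: 5 empty cells -> not full
  row 7: 0 empty cells -> FULL (clear)
  row 8: 2 empty cells -> not full
Total rows cleared: 4

Answer: 4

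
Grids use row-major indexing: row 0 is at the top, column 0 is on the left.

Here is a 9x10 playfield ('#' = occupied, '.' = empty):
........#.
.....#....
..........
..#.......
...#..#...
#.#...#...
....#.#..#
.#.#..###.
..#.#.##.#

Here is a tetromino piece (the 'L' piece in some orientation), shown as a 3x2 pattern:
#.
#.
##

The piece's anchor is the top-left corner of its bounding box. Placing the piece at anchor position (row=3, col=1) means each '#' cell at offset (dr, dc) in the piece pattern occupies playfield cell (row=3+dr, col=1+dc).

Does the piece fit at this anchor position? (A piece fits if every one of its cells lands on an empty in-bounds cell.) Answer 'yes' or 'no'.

Answer: no

Derivation:
Check each piece cell at anchor (3, 1):
  offset (0,0) -> (3,1): empty -> OK
  offset (1,0) -> (4,1): empty -> OK
  offset (2,0) -> (5,1): empty -> OK
  offset (2,1) -> (5,2): occupied ('#') -> FAIL
All cells valid: no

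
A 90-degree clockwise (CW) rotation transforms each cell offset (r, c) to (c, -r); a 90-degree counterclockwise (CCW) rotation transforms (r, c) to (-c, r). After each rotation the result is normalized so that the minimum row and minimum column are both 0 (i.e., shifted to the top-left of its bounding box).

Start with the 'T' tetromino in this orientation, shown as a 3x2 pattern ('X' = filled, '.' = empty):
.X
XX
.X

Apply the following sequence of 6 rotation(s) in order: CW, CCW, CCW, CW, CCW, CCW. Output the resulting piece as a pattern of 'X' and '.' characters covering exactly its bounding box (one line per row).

Start:
.X
XX
.X
After rotation 1 (CW):
.X.
XXX
After rotation 2 (CCW):
.X
XX
.X
After rotation 3 (CCW):
XXX
.X.
After rotation 4 (CW):
.X
XX
.X
After rotation 5 (CCW):
XXX
.X.
After rotation 6 (CCW):
X.
XX
X.

Answer: X.
XX
X.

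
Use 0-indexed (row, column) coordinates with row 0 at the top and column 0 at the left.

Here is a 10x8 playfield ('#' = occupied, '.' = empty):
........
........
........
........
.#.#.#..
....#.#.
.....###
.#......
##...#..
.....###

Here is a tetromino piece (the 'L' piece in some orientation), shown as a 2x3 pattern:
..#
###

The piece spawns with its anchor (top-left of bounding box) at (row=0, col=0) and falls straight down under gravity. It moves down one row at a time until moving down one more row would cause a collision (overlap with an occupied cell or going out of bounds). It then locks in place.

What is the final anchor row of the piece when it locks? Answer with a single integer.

Spawn at (row=0, col=0). Try each row:
  row 0: fits
  row 1: fits
  row 2: fits
  row 3: blocked -> lock at row 2

Answer: 2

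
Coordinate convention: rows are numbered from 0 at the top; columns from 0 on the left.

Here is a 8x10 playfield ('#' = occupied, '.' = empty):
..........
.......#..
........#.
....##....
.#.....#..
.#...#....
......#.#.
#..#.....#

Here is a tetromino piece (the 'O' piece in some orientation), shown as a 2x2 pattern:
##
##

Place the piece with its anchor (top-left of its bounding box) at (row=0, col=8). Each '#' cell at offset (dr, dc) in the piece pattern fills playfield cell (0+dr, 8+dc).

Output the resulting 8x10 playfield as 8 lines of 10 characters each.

Answer: ........##
.......###
........#.
....##....
.#.....#..
.#...#....
......#.#.
#..#.....#

Derivation:
Fill (0+0,8+0) = (0,8)
Fill (0+0,8+1) = (0,9)
Fill (0+1,8+0) = (1,8)
Fill (0+1,8+1) = (1,9)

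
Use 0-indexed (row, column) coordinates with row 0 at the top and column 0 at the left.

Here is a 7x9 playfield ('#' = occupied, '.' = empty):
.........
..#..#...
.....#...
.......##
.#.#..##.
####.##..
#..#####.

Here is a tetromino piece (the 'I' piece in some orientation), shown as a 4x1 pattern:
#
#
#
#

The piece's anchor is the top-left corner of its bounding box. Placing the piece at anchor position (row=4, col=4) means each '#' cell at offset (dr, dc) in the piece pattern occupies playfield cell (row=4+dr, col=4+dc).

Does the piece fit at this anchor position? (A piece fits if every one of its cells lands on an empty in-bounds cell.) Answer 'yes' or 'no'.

Check each piece cell at anchor (4, 4):
  offset (0,0) -> (4,4): empty -> OK
  offset (1,0) -> (5,4): empty -> OK
  offset (2,0) -> (6,4): occupied ('#') -> FAIL
  offset (3,0) -> (7,4): out of bounds -> FAIL
All cells valid: no

Answer: no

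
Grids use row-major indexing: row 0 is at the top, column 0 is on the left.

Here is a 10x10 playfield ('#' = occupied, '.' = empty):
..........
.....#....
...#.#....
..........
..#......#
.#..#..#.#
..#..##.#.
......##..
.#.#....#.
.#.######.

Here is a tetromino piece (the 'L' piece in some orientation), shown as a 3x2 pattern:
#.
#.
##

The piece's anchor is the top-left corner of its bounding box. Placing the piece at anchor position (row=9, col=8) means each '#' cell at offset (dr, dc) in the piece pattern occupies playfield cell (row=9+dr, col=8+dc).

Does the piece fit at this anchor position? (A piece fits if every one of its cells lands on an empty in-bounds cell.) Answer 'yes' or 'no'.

Check each piece cell at anchor (9, 8):
  offset (0,0) -> (9,8): occupied ('#') -> FAIL
  offset (1,0) -> (10,8): out of bounds -> FAIL
  offset (2,0) -> (11,8): out of bounds -> FAIL
  offset (2,1) -> (11,9): out of bounds -> FAIL
All cells valid: no

Answer: no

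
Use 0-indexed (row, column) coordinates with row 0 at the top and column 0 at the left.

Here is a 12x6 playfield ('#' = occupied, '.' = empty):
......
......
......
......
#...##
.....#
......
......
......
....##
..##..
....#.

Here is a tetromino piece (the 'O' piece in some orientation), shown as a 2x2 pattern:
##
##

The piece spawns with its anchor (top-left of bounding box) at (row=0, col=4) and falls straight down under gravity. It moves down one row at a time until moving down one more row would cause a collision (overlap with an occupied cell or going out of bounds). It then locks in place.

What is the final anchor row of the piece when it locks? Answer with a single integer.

Answer: 2

Derivation:
Spawn at (row=0, col=4). Try each row:
  row 0: fits
  row 1: fits
  row 2: fits
  row 3: blocked -> lock at row 2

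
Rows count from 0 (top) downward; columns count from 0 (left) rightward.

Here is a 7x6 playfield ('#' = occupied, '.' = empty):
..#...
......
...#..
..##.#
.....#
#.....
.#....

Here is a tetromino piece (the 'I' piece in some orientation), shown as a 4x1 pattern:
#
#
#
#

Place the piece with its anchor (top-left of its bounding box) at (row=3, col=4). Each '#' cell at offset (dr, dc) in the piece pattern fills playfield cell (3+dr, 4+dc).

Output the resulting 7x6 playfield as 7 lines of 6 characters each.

Answer: ..#...
......
...#..
..####
....##
#...#.
.#..#.

Derivation:
Fill (3+0,4+0) = (3,4)
Fill (3+1,4+0) = (4,4)
Fill (3+2,4+0) = (5,4)
Fill (3+3,4+0) = (6,4)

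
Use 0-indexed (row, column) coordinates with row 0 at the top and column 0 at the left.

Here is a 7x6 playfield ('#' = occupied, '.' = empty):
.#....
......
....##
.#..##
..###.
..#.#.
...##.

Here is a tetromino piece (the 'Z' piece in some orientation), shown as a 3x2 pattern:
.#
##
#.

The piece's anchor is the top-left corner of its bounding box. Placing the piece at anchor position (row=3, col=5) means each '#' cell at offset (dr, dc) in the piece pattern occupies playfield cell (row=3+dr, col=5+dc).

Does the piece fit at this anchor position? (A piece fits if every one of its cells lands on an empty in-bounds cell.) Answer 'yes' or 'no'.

Check each piece cell at anchor (3, 5):
  offset (0,1) -> (3,6): out of bounds -> FAIL
  offset (1,0) -> (4,5): empty -> OK
  offset (1,1) -> (4,6): out of bounds -> FAIL
  offset (2,0) -> (5,5): empty -> OK
All cells valid: no

Answer: no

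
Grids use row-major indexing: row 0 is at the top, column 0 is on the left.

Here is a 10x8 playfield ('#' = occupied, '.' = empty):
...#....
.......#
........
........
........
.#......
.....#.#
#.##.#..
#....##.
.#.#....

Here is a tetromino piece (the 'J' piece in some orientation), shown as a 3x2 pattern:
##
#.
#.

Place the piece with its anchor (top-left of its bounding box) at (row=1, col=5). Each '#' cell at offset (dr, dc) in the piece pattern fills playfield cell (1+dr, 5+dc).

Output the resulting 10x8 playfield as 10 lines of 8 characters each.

Answer: ...#....
.....###
.....#..
.....#..
........
.#......
.....#.#
#.##.#..
#....##.
.#.#....

Derivation:
Fill (1+0,5+0) = (1,5)
Fill (1+0,5+1) = (1,6)
Fill (1+1,5+0) = (2,5)
Fill (1+2,5+0) = (3,5)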